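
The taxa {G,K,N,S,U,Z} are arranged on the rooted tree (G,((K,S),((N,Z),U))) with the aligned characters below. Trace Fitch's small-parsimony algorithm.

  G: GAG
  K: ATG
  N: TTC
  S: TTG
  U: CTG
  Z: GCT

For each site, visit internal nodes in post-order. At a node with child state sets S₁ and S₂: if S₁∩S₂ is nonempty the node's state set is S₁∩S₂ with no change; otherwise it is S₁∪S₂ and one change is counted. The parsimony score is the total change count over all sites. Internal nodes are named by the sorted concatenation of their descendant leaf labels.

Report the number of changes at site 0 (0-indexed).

[col 0] KS: children K:{A}, S:{T} ∪→ {A,T}; cost 1
[col 0] NZ: children N:{T}, Z:{G} ∪→ {G,T}; cost 1
[col 0] NUZ: children NZ:{G,T}, U:{C} ∪→ {C,G,T}; cost 1
[col 0] KNSUZ: children KS:{A,T}, NUZ:{C,G,T} ∩→ {T}; cost 0
[col 0] GKNSUZ: children G:{G}, KNSUZ:{T} ∪→ {G,T}; cost 1
[col 1] KS: children K:{T}, S:{T} ∩→ {T}; cost 0
[col 1] NZ: children N:{T}, Z:{C} ∪→ {C,T}; cost 1
[col 1] NUZ: children NZ:{C,T}, U:{T} ∩→ {T}; cost 0
[col 1] KNSUZ: children KS:{T}, NUZ:{T} ∩→ {T}; cost 0
[col 1] GKNSUZ: children G:{A}, KNSUZ:{T} ∪→ {A,T}; cost 1
[col 2] KS: children K:{G}, S:{G} ∩→ {G}; cost 0
[col 2] NZ: children N:{C}, Z:{T} ∪→ {C,T}; cost 1
[col 2] NUZ: children NZ:{C,T}, U:{G} ∪→ {C,G,T}; cost 1
[col 2] KNSUZ: children KS:{G}, NUZ:{C,G,T} ∩→ {G}; cost 0
[col 2] GKNSUZ: children G:{G}, KNSUZ:{G} ∩→ {G}; cost 0
per-site changes: [4, 2, 2]; total = 8

4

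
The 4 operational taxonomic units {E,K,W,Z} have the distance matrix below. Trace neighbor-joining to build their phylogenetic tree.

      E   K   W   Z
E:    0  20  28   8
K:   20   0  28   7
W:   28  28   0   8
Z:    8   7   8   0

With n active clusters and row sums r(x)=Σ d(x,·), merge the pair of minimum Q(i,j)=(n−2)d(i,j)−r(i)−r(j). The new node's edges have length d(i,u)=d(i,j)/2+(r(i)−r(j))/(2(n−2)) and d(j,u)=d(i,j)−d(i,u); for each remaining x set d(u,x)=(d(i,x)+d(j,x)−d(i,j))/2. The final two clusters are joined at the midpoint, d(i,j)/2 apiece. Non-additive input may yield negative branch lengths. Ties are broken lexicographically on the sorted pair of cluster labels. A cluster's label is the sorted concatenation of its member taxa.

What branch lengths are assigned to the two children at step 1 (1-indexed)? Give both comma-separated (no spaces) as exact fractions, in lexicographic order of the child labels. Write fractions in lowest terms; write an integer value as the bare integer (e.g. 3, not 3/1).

iteration 1: select E,K (d=20, Q=-71); attach at lengths (41/4, 39/4); label the merged cluster EK
  updated: d(EK,W)=18, d(EK,Z)=-5/2
iteration 2: select EK,W (d=18, Q=-47/2); attach at lengths (15/4, 57/4); label the merged cluster EKW
  updated: d(EKW,Z)=-25/4
iteration 3: select EKW,Z (d=-25/4); attach at lengths (-25/8, -25/8); label the merged cluster EKWZ
final tree: (((E:41/4,K:39/4):15/4,W:57/4):-25/8,Z:-25/8)
total length: 127/4

41/4,39/4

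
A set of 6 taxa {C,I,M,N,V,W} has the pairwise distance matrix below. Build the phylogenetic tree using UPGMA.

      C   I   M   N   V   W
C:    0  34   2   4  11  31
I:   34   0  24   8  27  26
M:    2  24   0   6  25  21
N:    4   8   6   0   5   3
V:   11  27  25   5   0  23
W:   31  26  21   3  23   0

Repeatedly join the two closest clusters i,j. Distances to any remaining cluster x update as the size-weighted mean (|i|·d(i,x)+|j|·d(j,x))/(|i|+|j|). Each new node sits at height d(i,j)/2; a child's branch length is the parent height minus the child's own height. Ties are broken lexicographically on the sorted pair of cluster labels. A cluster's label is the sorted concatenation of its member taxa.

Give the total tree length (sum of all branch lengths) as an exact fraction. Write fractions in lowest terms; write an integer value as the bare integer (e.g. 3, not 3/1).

622/15

iteration 1: select C,M (d=2); attach at lengths (1, 1); label the merged cluster CM
  updated: d(CM,I)=29, d(CM,N)=5, d(CM,V)=18, d(CM,W)=26
iteration 2: select N,W (d=3); attach at lengths (3/2, 3/2); label the merged cluster NW
  updated: d(CM,NW)=31/2, d(I,NW)=17, d(NW,V)=14
iteration 3: select NW,V (d=14); attach at lengths (11/2, 7); label the merged cluster NVW
  updated: d(CM,NVW)=49/3, d(I,NVW)=61/3
iteration 4: select CM,NVW (d=49/3); attach at lengths (43/6, 7/6); label the merged cluster CMNVW
  updated: d(CMNVW,I)=119/5
iteration 5: select CMNVW,I (d=119/5); attach at lengths (56/15, 119/10); label the merged cluster CIMNVW
final tree: (((C:1,M:1):43/6,((N:3/2,W:3/2):11/2,V:7):7/6):56/15,I:119/10)
total length: 622/15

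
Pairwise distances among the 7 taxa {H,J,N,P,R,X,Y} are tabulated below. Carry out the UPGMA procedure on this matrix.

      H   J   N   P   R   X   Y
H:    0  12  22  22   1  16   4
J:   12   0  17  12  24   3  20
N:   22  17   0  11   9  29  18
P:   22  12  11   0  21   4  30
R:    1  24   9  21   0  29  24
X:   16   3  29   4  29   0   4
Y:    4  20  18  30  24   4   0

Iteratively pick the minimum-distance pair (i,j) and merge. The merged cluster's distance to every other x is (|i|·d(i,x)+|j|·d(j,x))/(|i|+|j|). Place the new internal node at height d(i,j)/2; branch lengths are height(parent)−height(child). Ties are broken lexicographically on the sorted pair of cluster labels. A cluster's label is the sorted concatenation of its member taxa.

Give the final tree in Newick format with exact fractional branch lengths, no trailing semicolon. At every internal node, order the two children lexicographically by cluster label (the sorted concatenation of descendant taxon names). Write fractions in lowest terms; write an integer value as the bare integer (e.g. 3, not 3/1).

((((H:1/2,R:1/2):13/2,Y:7):7/6,N:49/6):13/8,((J:3/2,X:3/2):5/2,P:4):139/24)

step 1: merge (H,R) at d=1; branch lengths H→1/2, R→1/2; new cluster HR
  updated: d(HR,J)=18, d(HR,N)=31/2, d(HR,P)=43/2, d(HR,X)=45/2, d(HR,Y)=14
step 2: merge (J,X) at d=3; branch lengths J→3/2, X→3/2; new cluster JX
  updated: d(HR,JX)=81/4, d(JX,N)=23, d(JX,P)=8, d(JX,Y)=12
step 3: merge (JX,P) at d=8; branch lengths JX→5/2, P→4; new cluster JPX
  updated: d(HR,JPX)=62/3, d(JPX,N)=19, d(JPX,Y)=18
step 4: merge (HR,Y) at d=14; branch lengths HR→13/2, Y→7; new cluster HRY
  updated: d(HRY,JPX)=178/9, d(HRY,N)=49/3
step 5: merge (HRY,N) at d=49/3; branch lengths HRY→7/6, N→49/6; new cluster HNRY
  updated: d(HNRY,JPX)=235/12
step 6: merge (HNRY,JPX) at d=235/12; branch lengths HNRY→13/8, JPX→139/24; new cluster HJNPRXY
final tree: ((((H:1/2,R:1/2):13/2,Y:7):7/6,N:49/6):13/8,((J:3/2,X:3/2):5/2,P:4):139/24)
total length: 163/4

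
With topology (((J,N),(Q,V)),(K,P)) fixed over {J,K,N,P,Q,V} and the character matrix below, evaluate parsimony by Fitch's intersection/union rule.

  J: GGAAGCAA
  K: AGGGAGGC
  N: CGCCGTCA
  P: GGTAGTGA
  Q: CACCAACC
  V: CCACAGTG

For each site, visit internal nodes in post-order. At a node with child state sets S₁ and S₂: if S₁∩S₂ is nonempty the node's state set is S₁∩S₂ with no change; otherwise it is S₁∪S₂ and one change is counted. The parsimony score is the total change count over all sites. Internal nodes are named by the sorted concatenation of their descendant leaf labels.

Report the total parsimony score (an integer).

24

JN@0: {G} ∪ {C} = {C,G} (union, +1)
QV@0: {C} ∩ {C} = {C} (intersection, +0)
JNQV@0: {C,G} ∩ {C} = {C} (intersection, +0)
KP@0: {A} ∪ {G} = {A,G} (union, +1)
JKNPQV@0: {C} ∪ {A,G} = {A,C,G} (union, +1)
JN@1: {G} ∩ {G} = {G} (intersection, +0)
QV@1: {A} ∪ {C} = {A,C} (union, +1)
JNQV@1: {G} ∪ {A,C} = {A,C,G} (union, +1)
KP@1: {G} ∩ {G} = {G} (intersection, +0)
JKNPQV@1: {A,C,G} ∩ {G} = {G} (intersection, +0)
JN@2: {A} ∪ {C} = {A,C} (union, +1)
QV@2: {C} ∪ {A} = {A,C} (union, +1)
JNQV@2: {A,C} ∩ {A,C} = {A,C} (intersection, +0)
KP@2: {G} ∪ {T} = {G,T} (union, +1)
JKNPQV@2: {A,C} ∪ {G,T} = {A,C,G,T} (union, +1)
JN@3: {A} ∪ {C} = {A,C} (union, +1)
QV@3: {C} ∩ {C} = {C} (intersection, +0)
JNQV@3: {A,C} ∩ {C} = {C} (intersection, +0)
KP@3: {G} ∪ {A} = {A,G} (union, +1)
JKNPQV@3: {C} ∪ {A,G} = {A,C,G} (union, +1)
JN@4: {G} ∩ {G} = {G} (intersection, +0)
QV@4: {A} ∩ {A} = {A} (intersection, +0)
JNQV@4: {G} ∪ {A} = {A,G} (union, +1)
KP@4: {A} ∪ {G} = {A,G} (union, +1)
JKNPQV@4: {A,G} ∩ {A,G} = {A,G} (intersection, +0)
JN@5: {C} ∪ {T} = {C,T} (union, +1)
QV@5: {A} ∪ {G} = {A,G} (union, +1)
JNQV@5: {C,T} ∪ {A,G} = {A,C,G,T} (union, +1)
KP@5: {G} ∪ {T} = {G,T} (union, +1)
JKNPQV@5: {A,C,G,T} ∩ {G,T} = {G,T} (intersection, +0)
JN@6: {A} ∪ {C} = {A,C} (union, +1)
QV@6: {C} ∪ {T} = {C,T} (union, +1)
JNQV@6: {A,C} ∩ {C,T} = {C} (intersection, +0)
KP@6: {G} ∩ {G} = {G} (intersection, +0)
JKNPQV@6: {C} ∪ {G} = {C,G} (union, +1)
JN@7: {A} ∩ {A} = {A} (intersection, +0)
QV@7: {C} ∪ {G} = {C,G} (union, +1)
JNQV@7: {A} ∪ {C,G} = {A,C,G} (union, +1)
KP@7: {C} ∪ {A} = {A,C} (union, +1)
JKNPQV@7: {A,C,G} ∩ {A,C} = {A,C} (intersection, +0)
per-site changes: [3, 2, 4, 3, 2, 4, 3, 3]; total = 24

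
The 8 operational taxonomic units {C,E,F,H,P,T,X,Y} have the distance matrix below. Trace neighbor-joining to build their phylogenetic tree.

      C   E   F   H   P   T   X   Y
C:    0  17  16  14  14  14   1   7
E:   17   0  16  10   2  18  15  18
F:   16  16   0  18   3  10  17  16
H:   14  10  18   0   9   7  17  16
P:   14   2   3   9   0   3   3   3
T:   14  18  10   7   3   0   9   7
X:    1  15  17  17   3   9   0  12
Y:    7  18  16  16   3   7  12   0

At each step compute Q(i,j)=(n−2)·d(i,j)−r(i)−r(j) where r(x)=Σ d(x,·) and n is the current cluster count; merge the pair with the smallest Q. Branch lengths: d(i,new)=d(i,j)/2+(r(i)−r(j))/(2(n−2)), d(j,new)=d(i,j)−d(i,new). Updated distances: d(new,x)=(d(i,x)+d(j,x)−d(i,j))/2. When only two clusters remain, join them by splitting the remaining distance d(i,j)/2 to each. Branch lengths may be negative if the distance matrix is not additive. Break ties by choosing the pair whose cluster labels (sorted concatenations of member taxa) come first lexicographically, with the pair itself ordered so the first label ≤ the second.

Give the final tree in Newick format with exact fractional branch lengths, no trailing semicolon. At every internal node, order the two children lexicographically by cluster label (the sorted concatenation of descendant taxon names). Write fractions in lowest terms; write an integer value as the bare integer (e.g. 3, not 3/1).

1. join C+X (d=1, Q=-151) ⇒ CX; edges |C|=5/4, |X|=-1/4
  updated: d(CX,E)=31/2, d(CX,F)=16, d(CX,H)=15, d(CX,P)=8, d(CX,T)=11, d(CX,Y)=9
2. join E+H (d=10, Q=-209/2) ⇒ EH; edges |E|=109/20, |H|=91/20
  updated: d(CX,EH)=41/4, d(EH,F)=12, d(EH,P)=1/2, d(EH,T)=15/2, d(EH,Y)=12
3. join CX+Y (d=9, Q=-261/4) ⇒ CXY; edges |CX|=173/32, |Y|=115/32
  updated: d(CXY,EH)=53/8, d(CXY,F)=23/2, d(CXY,P)=1, d(CXY,T)=9/2
4. join CXY+T (d=9/2, Q=-281/8) ⇒ CTXY; edges |CXY|=97/48, |T|=119/48
  updated: d(CTXY,EH)=77/16, d(CTXY,F)=17/2, d(CTXY,P)=-1/4
5. join CTXY+EH (d=77/16, Q=-83/4) ⇒ CEHTXY; edges |CTXY|=43/32, |EH|=111/32
  updated: d(CEHTXY,F)=251/32, d(CEHTXY,P)=-73/32
6. join CEHTXY+F (d=251/32, Q=-137/16) ⇒ CEFHTXY; edges |CEHTXY|=41/32, |F|=105/16
  updated: d(CEFHTXY,P)=-57/16
7. join CEFHTXY+P (d=-57/16) ⇒ CEFHPTXY; edges |CEFHTXY|=-57/32, |P|=-57/32
final tree: ((((((C:5/4,X:-1/4):173/32,Y:115/32):97/48,T:119/48):43/32,(E:109/20,H:91/20):111/32):41/32,F:105/16):-57/32,P:-57/32)
total length: 1075/32

((((((C:5/4,X:-1/4):173/32,Y:115/32):97/48,T:119/48):43/32,(E:109/20,H:91/20):111/32):41/32,F:105/16):-57/32,P:-57/32)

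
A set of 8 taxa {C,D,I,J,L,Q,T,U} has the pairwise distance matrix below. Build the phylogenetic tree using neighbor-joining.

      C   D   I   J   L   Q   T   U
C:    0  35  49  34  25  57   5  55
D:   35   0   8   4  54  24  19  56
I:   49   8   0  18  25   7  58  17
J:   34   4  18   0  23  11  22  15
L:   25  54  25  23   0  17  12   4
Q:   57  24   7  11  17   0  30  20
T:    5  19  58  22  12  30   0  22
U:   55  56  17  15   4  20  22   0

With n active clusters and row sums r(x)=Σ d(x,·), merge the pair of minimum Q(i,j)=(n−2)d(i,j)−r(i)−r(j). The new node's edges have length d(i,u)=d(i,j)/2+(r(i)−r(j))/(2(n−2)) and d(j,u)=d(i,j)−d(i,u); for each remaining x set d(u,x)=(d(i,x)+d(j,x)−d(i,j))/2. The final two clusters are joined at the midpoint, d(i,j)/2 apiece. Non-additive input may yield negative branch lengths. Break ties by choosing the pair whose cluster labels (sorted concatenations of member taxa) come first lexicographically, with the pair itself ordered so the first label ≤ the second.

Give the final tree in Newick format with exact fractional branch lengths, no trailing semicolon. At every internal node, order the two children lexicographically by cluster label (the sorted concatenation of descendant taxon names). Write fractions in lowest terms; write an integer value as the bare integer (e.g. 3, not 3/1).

step 1: merge (C,T) at d=5, Q=-398; branch lengths C→61/6, T→-31/6; new cluster CT
  updated: d(CT,D)=49/2, d(CT,I)=51, d(CT,J)=51/2, d(CT,L)=16, d(CT,Q)=41, d(CT,U)=36
step 2: merge (L,U) at d=4, Q=-267; branch lengths L→11/10, U→29/10; new cluster LU
  updated: d(CT,LU)=24, d(D,LU)=53, d(I,LU)=19, d(J,LU)=17, d(LU,Q)=33/2
step 3: merge (CT,LU) at d=24, Q=-399/2; branch lengths CT→265/16, LU→119/16; new cluster CLTU
  updated: d(CLTU,D)=107/4, d(CLTU,I)=23, d(CLTU,J)=37/4, d(CLTU,Q)=67/4
step 4: merge (D,I) at d=8, Q=-379/4; branch lengths D→41/8, I→23/8; new cluster DI
  updated: d(CLTU,DI)=167/8, d(DI,J)=7, d(DI,Q)=23/2
step 5: merge (CLTU,J) at d=37/4, Q=-445/8; branch lengths CLTU→305/32, J→-9/32; new cluster CJLTU
  updated: d(CJLTU,DI)=149/16, d(CJLTU,Q)=37/4
step 6: merge (CJLTU,DI) at d=149/16, Q=-481/16; branch lengths CJLTU→113/32, DI→185/32; new cluster CDIJLTU
  updated: d(CDIJLTU,Q)=183/32
step 7: merge (CDIJLTU,Q) at d=183/32; branch lengths CDIJLTU→183/64, Q→183/64; new cluster CDIJLQTU
final tree: (((((C:61/6,T:-31/6):265/16,(L:11/10,U:29/10):119/16):305/32,J:-9/32):113/32,(D:41/8,I:23/8):185/32):183/64,Q:183/64)
total length: 2089/32

(((((C:61/6,T:-31/6):265/16,(L:11/10,U:29/10):119/16):305/32,J:-9/32):113/32,(D:41/8,I:23/8):185/32):183/64,Q:183/64)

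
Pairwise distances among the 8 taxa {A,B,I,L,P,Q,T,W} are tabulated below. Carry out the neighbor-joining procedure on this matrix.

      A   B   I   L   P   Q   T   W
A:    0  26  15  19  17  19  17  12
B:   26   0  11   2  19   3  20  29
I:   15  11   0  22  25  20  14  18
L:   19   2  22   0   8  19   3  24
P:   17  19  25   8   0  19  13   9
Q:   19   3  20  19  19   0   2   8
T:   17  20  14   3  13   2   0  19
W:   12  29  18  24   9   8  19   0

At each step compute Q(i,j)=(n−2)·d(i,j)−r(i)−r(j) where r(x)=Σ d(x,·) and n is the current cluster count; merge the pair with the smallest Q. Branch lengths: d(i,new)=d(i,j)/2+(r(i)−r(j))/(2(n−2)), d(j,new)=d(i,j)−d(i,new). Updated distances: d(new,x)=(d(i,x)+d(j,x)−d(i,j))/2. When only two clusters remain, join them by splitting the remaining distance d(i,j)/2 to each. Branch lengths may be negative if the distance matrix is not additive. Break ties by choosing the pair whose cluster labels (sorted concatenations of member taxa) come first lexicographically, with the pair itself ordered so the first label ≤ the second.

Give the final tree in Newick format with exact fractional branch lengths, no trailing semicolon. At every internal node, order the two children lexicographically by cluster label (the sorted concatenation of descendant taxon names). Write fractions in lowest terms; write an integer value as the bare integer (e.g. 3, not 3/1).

1. join B+L (d=2, Q=-195) ⇒ BL; edges |B|=25/12, |L|=-1/12
  updated: d(A,BL)=43/2, d(BL,I)=31/2, d(BL,P)=25/2, d(BL,Q)=10, d(BL,T)=21/2, d(BL,W)=51/2
2. join Q+T (d=2, Q=-287/2) ⇒ QT; edges |Q|=5/4, |T|=3/4
  updated: d(A,QT)=17, d(BL,QT)=37/4, d(I,QT)=16, d(P,QT)=15, d(QT,W)=25/2
3. join P+W (d=9, Q=-239/2) ⇒ PW; edges |P|=75/16, |W|=69/16
  updated: d(A,PW)=10, d(BL,PW)=29/2, d(I,PW)=17, d(PW,QT)=37/4
4. join BL+QT (d=37/4, Q=-169/2) ⇒ BLQT; edges |BL|=37/6, |QT|=37/12
  updated: d(A,BLQT)=117/8, d(BLQT,I)=89/8, d(BLQT,PW)=29/4
5. join A+PW (d=10, Q=-431/8) ⇒ APW; edges |A|=203/32, |PW|=117/32
  updated: d(APW,BLQT)=95/16, d(APW,I)=11
6. join APW+BLQT (d=95/16, Q=-449/16) ⇒ ABLPQTW; edges |APW|=93/32, |BLQT|=97/32
  updated: d(ABLPQTW,I)=259/32
7. join ABLPQTW+I (d=259/32) ⇒ ABILPQTW; edges |ABLPQTW|=259/64, |I|=259/64
final tree: (((A:203/32,(P:75/16,W:69/16):117/32):93/32,((B:25/12,L:-1/12):37/6,(Q:5/4,T:3/4):37/12):97/32):259/64,I:259/64)
total length: 1481/32

(((A:203/32,(P:75/16,W:69/16):117/32):93/32,((B:25/12,L:-1/12):37/6,(Q:5/4,T:3/4):37/12):97/32):259/64,I:259/64)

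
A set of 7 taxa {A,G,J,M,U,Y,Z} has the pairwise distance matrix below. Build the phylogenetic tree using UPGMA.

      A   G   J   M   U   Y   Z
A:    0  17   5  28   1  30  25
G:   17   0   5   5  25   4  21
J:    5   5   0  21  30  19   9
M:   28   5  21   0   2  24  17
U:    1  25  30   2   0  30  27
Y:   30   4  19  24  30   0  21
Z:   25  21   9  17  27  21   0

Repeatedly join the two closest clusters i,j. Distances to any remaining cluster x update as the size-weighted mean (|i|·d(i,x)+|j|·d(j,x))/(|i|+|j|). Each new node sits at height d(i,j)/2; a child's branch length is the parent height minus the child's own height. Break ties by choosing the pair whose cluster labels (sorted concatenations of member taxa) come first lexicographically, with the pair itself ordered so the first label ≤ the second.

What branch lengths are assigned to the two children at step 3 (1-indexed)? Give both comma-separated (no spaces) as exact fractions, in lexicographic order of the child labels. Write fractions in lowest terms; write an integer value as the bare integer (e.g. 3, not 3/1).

9/2,9/2

step 1: merge (A,U) at d=1; branch lengths A→1/2, U→1/2; new cluster AU
  updated: d(AU,G)=21, d(AU,J)=35/2, d(AU,M)=15, d(AU,Y)=30, d(AU,Z)=26
step 2: merge (G,Y) at d=4; branch lengths G→2, Y→2; new cluster GY
  updated: d(AU,GY)=51/2, d(GY,J)=12, d(GY,M)=29/2, d(GY,Z)=21
step 3: merge (J,Z) at d=9; branch lengths J→9/2, Z→9/2; new cluster JZ
  updated: d(AU,JZ)=87/4, d(GY,JZ)=33/2, d(JZ,M)=19
step 4: merge (GY,M) at d=29/2; branch lengths GY→21/4, M→29/4; new cluster GMY
  updated: d(AU,GMY)=22, d(GMY,JZ)=52/3
step 5: merge (GMY,JZ) at d=52/3; branch lengths GMY→17/12, JZ→25/6; new cluster GJMYZ
  updated: d(AU,GJMYZ)=219/10
step 6: merge (AU,GJMYZ) at d=219/10; branch lengths AU→209/20, GJMYZ→137/60; new cluster AGJMUYZ
final tree: ((A:1/2,U:1/2):209/20,(((G:2,Y:2):21/4,M:29/4):17/12,(J:9/2,Z:9/2):25/6):137/60)
total length: 2689/60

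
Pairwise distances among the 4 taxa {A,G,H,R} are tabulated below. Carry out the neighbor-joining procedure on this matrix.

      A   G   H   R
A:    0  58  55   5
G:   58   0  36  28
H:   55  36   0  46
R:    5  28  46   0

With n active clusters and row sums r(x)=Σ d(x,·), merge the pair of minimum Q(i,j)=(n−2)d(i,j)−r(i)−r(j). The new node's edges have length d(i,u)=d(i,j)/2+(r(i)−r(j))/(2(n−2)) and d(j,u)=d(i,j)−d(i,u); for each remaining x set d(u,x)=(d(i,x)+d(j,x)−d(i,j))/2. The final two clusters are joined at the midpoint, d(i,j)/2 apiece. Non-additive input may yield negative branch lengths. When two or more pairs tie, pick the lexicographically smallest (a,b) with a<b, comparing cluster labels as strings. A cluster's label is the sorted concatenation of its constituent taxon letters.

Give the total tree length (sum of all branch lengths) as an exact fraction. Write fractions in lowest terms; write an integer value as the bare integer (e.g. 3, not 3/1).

step 1: merge (A,R) at d=5, Q=-187; branch lengths A→49/4, R→-29/4; new cluster AR
  updated: d(AR,G)=81/2, d(AR,H)=48
step 2: merge (AR,G) at d=81/2, Q=-249/2; branch lengths AR→105/4, G→57/4; new cluster AGR
  updated: d(AGR,H)=87/4
step 3: merge (AGR,H) at d=87/4; branch lengths AGR→87/8, H→87/8; new cluster AGHR
final tree: (((A:49/4,R:-29/4):105/4,G:57/4):87/8,H:87/8)
total length: 269/4

269/4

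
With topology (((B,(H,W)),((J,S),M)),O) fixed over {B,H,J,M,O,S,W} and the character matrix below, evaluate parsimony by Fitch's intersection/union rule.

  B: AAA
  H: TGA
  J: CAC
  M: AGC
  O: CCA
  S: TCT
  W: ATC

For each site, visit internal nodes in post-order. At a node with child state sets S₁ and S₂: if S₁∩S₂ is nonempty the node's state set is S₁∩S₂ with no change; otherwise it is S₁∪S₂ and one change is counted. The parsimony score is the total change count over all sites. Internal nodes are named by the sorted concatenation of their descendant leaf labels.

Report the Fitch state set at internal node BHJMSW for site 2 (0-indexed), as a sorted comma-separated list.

[col 0] HW: children H:{T}, W:{A} ∪→ {A,T}; cost 1
[col 0] BHW: children B:{A}, HW:{A,T} ∩→ {A}; cost 0
[col 0] JS: children J:{C}, S:{T} ∪→ {C,T}; cost 1
[col 0] JMS: children JS:{C,T}, M:{A} ∪→ {A,C,T}; cost 1
[col 0] BHJMSW: children BHW:{A}, JMS:{A,C,T} ∩→ {A}; cost 0
[col 0] BHJMOSW: children BHJMSW:{A}, O:{C} ∪→ {A,C}; cost 1
[col 1] HW: children H:{G}, W:{T} ∪→ {G,T}; cost 1
[col 1] BHW: children B:{A}, HW:{G,T} ∪→ {A,G,T}; cost 1
[col 1] JS: children J:{A}, S:{C} ∪→ {A,C}; cost 1
[col 1] JMS: children JS:{A,C}, M:{G} ∪→ {A,C,G}; cost 1
[col 1] BHJMSW: children BHW:{A,G,T}, JMS:{A,C,G} ∩→ {A,G}; cost 0
[col 1] BHJMOSW: children BHJMSW:{A,G}, O:{C} ∪→ {A,C,G}; cost 1
[col 2] HW: children H:{A}, W:{C} ∪→ {A,C}; cost 1
[col 2] BHW: children B:{A}, HW:{A,C} ∩→ {A}; cost 0
[col 2] JS: children J:{C}, S:{T} ∪→ {C,T}; cost 1
[col 2] JMS: children JS:{C,T}, M:{C} ∩→ {C}; cost 0
[col 2] BHJMSW: children BHW:{A}, JMS:{C} ∪→ {A,C}; cost 1
[col 2] BHJMOSW: children BHJMSW:{A,C}, O:{A} ∩→ {A}; cost 0
per-site changes: [4, 5, 3]; total = 12

A,C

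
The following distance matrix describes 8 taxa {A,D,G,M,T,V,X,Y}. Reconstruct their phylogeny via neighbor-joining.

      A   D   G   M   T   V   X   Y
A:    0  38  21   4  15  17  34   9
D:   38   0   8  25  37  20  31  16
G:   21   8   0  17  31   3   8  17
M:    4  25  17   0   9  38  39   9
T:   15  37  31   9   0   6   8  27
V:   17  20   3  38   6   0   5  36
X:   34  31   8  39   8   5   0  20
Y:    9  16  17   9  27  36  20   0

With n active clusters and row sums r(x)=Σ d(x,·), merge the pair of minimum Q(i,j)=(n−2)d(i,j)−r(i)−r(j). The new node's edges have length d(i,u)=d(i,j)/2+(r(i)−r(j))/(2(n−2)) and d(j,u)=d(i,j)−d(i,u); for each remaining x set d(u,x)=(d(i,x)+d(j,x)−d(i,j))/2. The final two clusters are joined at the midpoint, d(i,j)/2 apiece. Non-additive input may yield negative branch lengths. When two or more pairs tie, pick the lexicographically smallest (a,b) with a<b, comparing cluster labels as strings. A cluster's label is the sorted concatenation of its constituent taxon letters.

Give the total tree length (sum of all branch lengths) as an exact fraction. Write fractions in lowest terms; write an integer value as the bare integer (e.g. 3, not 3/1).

iteration 1: select A,M (d=4, Q=-255); attach at lengths (7/4, 9/4); label the merged cluster AM
  updated: d(AM,D)=59/2, d(AM,G)=17, d(AM,T)=10, d(AM,V)=51/2, d(AM,X)=69/2, d(AM,Y)=7
iteration 2: select AM,Y (d=7, Q=-423/2); attach at lengths (71/20, 69/20); label the merged cluster AMY
  updated: d(AMY,D)=77/4, d(AMY,G)=27/2, d(AMY,T)=15, d(AMY,V)=109/4, d(AMY,X)=95/4
iteration 3: select D,G (d=8, Q=-587/4); attach at lengths (335/32, -79/32); label the merged cluster DG
  updated: d(AMY,DG)=99/8, d(DG,T)=30, d(DG,V)=15/2, d(DG,X)=31/2
iteration 4: select AMY,DG (d=99/8, Q=-853/8); attach at lengths (401/48, 193/48); label the merged cluster ADGMY
  updated: d(ADGMY,T)=261/16, d(ADGMY,V)=179/16, d(ADGMY,X)=215/16
iteration 5: select ADGMY,V (d=179/16, Q=-163/4); attach at lengths (329/32, 29/32); label the merged cluster ADGMVY
  updated: d(ADGMVY,T)=89/16, d(ADGMVY,X)=29/8
iteration 6: select ADGMVY,T (d=89/16, Q=-275/16); attach at lengths (19/32, 159/32); label the merged cluster ADGMTVY
  updated: d(ADGMTVY,X)=97/32
iteration 7: select ADGMTVY,X (d=97/32); attach at lengths (97/64, 97/64); label the merged cluster ADGMTVXY
final tree: ((((((A:7/4,M:9/4):71/20,Y:69/20):401/48,(D:335/32,G:-79/32):193/48):329/32,V:29/32):19/32,T:159/32):97/64,X:97/64)
total length: 1637/32

1637/32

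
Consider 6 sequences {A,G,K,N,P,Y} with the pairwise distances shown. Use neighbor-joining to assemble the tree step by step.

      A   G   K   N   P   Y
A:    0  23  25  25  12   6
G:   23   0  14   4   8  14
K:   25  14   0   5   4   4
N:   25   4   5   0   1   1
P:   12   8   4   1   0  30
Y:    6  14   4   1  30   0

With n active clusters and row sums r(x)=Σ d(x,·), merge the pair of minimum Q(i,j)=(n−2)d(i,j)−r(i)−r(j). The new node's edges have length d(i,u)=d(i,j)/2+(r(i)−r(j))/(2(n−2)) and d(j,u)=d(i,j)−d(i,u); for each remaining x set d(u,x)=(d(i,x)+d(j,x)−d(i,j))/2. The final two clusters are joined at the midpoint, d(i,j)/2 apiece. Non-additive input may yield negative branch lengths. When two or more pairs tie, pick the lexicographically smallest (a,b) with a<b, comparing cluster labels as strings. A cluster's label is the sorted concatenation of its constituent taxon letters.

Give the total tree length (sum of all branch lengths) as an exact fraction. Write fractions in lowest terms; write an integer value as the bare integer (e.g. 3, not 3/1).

1. join A+Y (d=6, Q=-122) ⇒ AY; edges |A|=15/2, |Y|=-3/2
  updated: d(AY,G)=31/2, d(AY,K)=23/2, d(AY,N)=10, d(AY,P)=18
2. join AY+K (d=23/2, Q=-55) ⇒ AKY; edges |AY|=55/6, |K|=7/3
  updated: d(AKY,G)=9, d(AKY,N)=7/4, d(AKY,P)=21/4
3. join AKY+P (d=21/4, Q=-79/4) ⇒ AKPY; edges |AKY|=49/16, |P|=35/16
  updated: d(AKPY,G)=47/8, d(AKPY,N)=-5/4
4. join AKPY+G (d=47/8, Q=-69/8) ⇒ AGKPY; edges |AKPY|=5/16, |G|=89/16
  updated: d(AGKPY,N)=-25/16
5. join AGKPY+N (d=-25/16) ⇒ AGKNPY; edges |AGKPY|=-25/32, |N|=-25/32
final tree: (((((A:15/2,Y:-3/2):55/6,K:7/3):49/16,P:35/16):5/16,G:89/16):-25/32,N:-25/32)
total length: 433/16

433/16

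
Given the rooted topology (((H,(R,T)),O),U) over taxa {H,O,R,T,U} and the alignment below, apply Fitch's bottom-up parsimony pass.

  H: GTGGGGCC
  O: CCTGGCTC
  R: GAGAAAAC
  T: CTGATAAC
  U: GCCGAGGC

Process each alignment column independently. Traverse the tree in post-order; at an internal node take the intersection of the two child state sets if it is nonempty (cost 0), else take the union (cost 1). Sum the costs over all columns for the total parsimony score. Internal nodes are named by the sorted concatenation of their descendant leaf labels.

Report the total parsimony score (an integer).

RT@0: {G} ∪ {C} = {C,G} (union, +1)
HRT@0: {G} ∩ {C,G} = {G} (intersection, +0)
HORT@0: {G} ∪ {C} = {C,G} (union, +1)
HORTU@0: {C,G} ∩ {G} = {G} (intersection, +0)
RT@1: {A} ∪ {T} = {A,T} (union, +1)
HRT@1: {T} ∩ {A,T} = {T} (intersection, +0)
HORT@1: {T} ∪ {C} = {C,T} (union, +1)
HORTU@1: {C,T} ∩ {C} = {C} (intersection, +0)
RT@2: {G} ∩ {G} = {G} (intersection, +0)
HRT@2: {G} ∩ {G} = {G} (intersection, +0)
HORT@2: {G} ∪ {T} = {G,T} (union, +1)
HORTU@2: {G,T} ∪ {C} = {C,G,T} (union, +1)
RT@3: {A} ∩ {A} = {A} (intersection, +0)
HRT@3: {G} ∪ {A} = {A,G} (union, +1)
HORT@3: {A,G} ∩ {G} = {G} (intersection, +0)
HORTU@3: {G} ∩ {G} = {G} (intersection, +0)
RT@4: {A} ∪ {T} = {A,T} (union, +1)
HRT@4: {G} ∪ {A,T} = {A,G,T} (union, +1)
HORT@4: {A,G,T} ∩ {G} = {G} (intersection, +0)
HORTU@4: {G} ∪ {A} = {A,G} (union, +1)
RT@5: {A} ∩ {A} = {A} (intersection, +0)
HRT@5: {G} ∪ {A} = {A,G} (union, +1)
HORT@5: {A,G} ∪ {C} = {A,C,G} (union, +1)
HORTU@5: {A,C,G} ∩ {G} = {G} (intersection, +0)
RT@6: {A} ∩ {A} = {A} (intersection, +0)
HRT@6: {C} ∪ {A} = {A,C} (union, +1)
HORT@6: {A,C} ∪ {T} = {A,C,T} (union, +1)
HORTU@6: {A,C,T} ∪ {G} = {A,C,G,T} (union, +1)
RT@7: {C} ∩ {C} = {C} (intersection, +0)
HRT@7: {C} ∩ {C} = {C} (intersection, +0)
HORT@7: {C} ∩ {C} = {C} (intersection, +0)
HORTU@7: {C} ∩ {C} = {C} (intersection, +0)
per-site changes: [2, 2, 2, 1, 3, 2, 3, 0]; total = 15

15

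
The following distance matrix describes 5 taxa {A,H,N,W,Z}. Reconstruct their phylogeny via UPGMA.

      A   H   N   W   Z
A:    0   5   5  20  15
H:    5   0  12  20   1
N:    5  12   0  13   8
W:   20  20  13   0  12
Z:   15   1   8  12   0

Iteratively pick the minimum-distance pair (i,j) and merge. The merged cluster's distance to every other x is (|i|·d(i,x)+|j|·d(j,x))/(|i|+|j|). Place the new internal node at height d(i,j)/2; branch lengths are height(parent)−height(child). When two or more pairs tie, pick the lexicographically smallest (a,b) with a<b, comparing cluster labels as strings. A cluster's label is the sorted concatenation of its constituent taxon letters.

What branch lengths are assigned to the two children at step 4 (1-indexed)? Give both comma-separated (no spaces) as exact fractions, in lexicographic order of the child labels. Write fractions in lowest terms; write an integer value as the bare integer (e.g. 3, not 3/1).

25/8,65/8

step 1: merge (H,Z) at d=1; branch lengths H→1/2, Z→1/2; new cluster HZ
  updated: d(A,HZ)=10, d(HZ,N)=10, d(HZ,W)=16
step 2: merge (A,N) at d=5; branch lengths A→5/2, N→5/2; new cluster AN
  updated: d(AN,HZ)=10, d(AN,W)=33/2
step 3: merge (AN,HZ) at d=10; branch lengths AN→5/2, HZ→9/2; new cluster AHNZ
  updated: d(AHNZ,W)=65/4
step 4: merge (AHNZ,W) at d=65/4; branch lengths AHNZ→25/8, W→65/8; new cluster AHNWZ
final tree: (((A:5/2,N:5/2):5/2,(H:1/2,Z:1/2):9/2):25/8,W:65/8)
total length: 97/4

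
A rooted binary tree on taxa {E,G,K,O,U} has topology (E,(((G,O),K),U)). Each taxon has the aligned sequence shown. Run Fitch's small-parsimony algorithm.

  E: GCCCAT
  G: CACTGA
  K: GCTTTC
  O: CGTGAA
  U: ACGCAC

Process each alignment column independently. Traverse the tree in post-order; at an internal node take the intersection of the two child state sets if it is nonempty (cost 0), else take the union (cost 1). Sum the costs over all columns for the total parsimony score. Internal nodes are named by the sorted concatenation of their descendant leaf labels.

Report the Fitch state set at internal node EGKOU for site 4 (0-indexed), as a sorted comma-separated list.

A

site 0, node GO: G={C} ∩ O={C} → {C} (+0)
site 0, node GKO: GO={C} ∪ K={G} → {C,G} (+1)
site 0, node GKOU: GKO={C,G} ∪ U={A} → {A,C,G} (+1)
site 0, node EGKOU: E={G} ∩ GKOU={A,C,G} → {G} (+0)
site 1, node GO: G={A} ∪ O={G} → {A,G} (+1)
site 1, node GKO: GO={A,G} ∪ K={C} → {A,C,G} (+1)
site 1, node GKOU: GKO={A,C,G} ∩ U={C} → {C} (+0)
site 1, node EGKOU: E={C} ∩ GKOU={C} → {C} (+0)
site 2, node GO: G={C} ∪ O={T} → {C,T} (+1)
site 2, node GKO: GO={C,T} ∩ K={T} → {T} (+0)
site 2, node GKOU: GKO={T} ∪ U={G} → {G,T} (+1)
site 2, node EGKOU: E={C} ∪ GKOU={G,T} → {C,G,T} (+1)
site 3, node GO: G={T} ∪ O={G} → {G,T} (+1)
site 3, node GKO: GO={G,T} ∩ K={T} → {T} (+0)
site 3, node GKOU: GKO={T} ∪ U={C} → {C,T} (+1)
site 3, node EGKOU: E={C} ∩ GKOU={C,T} → {C} (+0)
site 4, node GO: G={G} ∪ O={A} → {A,G} (+1)
site 4, node GKO: GO={A,G} ∪ K={T} → {A,G,T} (+1)
site 4, node GKOU: GKO={A,G,T} ∩ U={A} → {A} (+0)
site 4, node EGKOU: E={A} ∩ GKOU={A} → {A} (+0)
site 5, node GO: G={A} ∩ O={A} → {A} (+0)
site 5, node GKO: GO={A} ∪ K={C} → {A,C} (+1)
site 5, node GKOU: GKO={A,C} ∩ U={C} → {C} (+0)
site 5, node EGKOU: E={T} ∪ GKOU={C} → {C,T} (+1)
per-site changes: [2, 2, 3, 2, 2, 2]; total = 13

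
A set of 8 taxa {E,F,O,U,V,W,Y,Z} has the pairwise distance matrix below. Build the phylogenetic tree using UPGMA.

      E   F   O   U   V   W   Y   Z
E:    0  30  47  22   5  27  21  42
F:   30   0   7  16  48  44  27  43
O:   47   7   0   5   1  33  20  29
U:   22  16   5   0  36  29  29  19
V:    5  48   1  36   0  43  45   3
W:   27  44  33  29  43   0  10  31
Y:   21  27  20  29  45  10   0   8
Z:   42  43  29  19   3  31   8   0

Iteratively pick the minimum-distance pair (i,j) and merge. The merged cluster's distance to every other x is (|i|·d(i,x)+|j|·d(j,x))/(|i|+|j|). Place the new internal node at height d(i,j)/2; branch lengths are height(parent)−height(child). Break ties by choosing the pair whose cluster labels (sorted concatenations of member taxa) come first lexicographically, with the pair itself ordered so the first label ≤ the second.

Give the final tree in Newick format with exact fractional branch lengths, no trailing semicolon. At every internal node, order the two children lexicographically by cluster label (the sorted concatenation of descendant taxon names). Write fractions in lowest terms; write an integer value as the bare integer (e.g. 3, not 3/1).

step 1: merge (O,V) at d=1; branch lengths O→1/2, V→1/2; new cluster OV
  updated: d(E,OV)=26, d(F,OV)=55/2, d(OV,U)=41/2, d(OV,W)=38, d(OV,Y)=65/2, d(OV,Z)=16
step 2: merge (Y,Z) at d=8; branch lengths Y→4, Z→4; new cluster YZ
  updated: d(E,YZ)=63/2, d(F,YZ)=35, d(OV,YZ)=97/4, d(U,YZ)=24, d(W,YZ)=41/2
step 3: merge (F,U) at d=16; branch lengths F→8, U→8; new cluster FU
  updated: d(E,FU)=26, d(FU,OV)=24, d(FU,W)=73/2, d(FU,YZ)=59/2
step 4: merge (W,YZ) at d=41/2; branch lengths W→41/4, YZ→25/4; new cluster WYZ
  updated: d(E,WYZ)=30, d(FU,WYZ)=191/6, d(OV,WYZ)=173/6
step 5: merge (FU,OV) at d=24; branch lengths FU→4, OV→23/2; new cluster FOUV
  updated: d(E,FOUV)=26, d(FOUV,WYZ)=91/3
step 6: merge (E,FOUV) at d=26; branch lengths E→13, FOUV→1; new cluster EFOUV
  updated: d(EFOUV,WYZ)=454/15
step 7: merge (EFOUV,WYZ) at d=454/15; branch lengths EFOUV→32/15, WYZ→293/60; new cluster EFOUVWYZ
final tree: ((E:13,((F:8,U:8):4,(O:1/2,V:1/2):23/2):1):32/15,(W:41/4,(Y:4,Z:4):25/4):293/60)
total length: 4681/60

((E:13,((F:8,U:8):4,(O:1/2,V:1/2):23/2):1):32/15,(W:41/4,(Y:4,Z:4):25/4):293/60)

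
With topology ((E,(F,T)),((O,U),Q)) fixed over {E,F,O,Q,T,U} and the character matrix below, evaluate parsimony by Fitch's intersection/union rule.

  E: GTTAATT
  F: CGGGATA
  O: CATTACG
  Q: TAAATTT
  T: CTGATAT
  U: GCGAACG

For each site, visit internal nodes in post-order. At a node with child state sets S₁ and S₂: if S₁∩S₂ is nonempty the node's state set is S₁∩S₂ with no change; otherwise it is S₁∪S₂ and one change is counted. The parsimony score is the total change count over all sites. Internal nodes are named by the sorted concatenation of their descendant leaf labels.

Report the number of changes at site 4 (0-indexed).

2

FT@0: {C} ∩ {C} = {C} (intersection, +0)
EFT@0: {G} ∪ {C} = {C,G} (union, +1)
OU@0: {C} ∪ {G} = {C,G} (union, +1)
OQU@0: {C,G} ∪ {T} = {C,G,T} (union, +1)
EFOQTU@0: {C,G} ∩ {C,G,T} = {C,G} (intersection, +0)
FT@1: {G} ∪ {T} = {G,T} (union, +1)
EFT@1: {T} ∩ {G,T} = {T} (intersection, +0)
OU@1: {A} ∪ {C} = {A,C} (union, +1)
OQU@1: {A,C} ∩ {A} = {A} (intersection, +0)
EFOQTU@1: {T} ∪ {A} = {A,T} (union, +1)
FT@2: {G} ∩ {G} = {G} (intersection, +0)
EFT@2: {T} ∪ {G} = {G,T} (union, +1)
OU@2: {T} ∪ {G} = {G,T} (union, +1)
OQU@2: {G,T} ∪ {A} = {A,G,T} (union, +1)
EFOQTU@2: {G,T} ∩ {A,G,T} = {G,T} (intersection, +0)
FT@3: {G} ∪ {A} = {A,G} (union, +1)
EFT@3: {A} ∩ {A,G} = {A} (intersection, +0)
OU@3: {T} ∪ {A} = {A,T} (union, +1)
OQU@3: {A,T} ∩ {A} = {A} (intersection, +0)
EFOQTU@3: {A} ∩ {A} = {A} (intersection, +0)
FT@4: {A} ∪ {T} = {A,T} (union, +1)
EFT@4: {A} ∩ {A,T} = {A} (intersection, +0)
OU@4: {A} ∩ {A} = {A} (intersection, +0)
OQU@4: {A} ∪ {T} = {A,T} (union, +1)
EFOQTU@4: {A} ∩ {A,T} = {A} (intersection, +0)
FT@5: {T} ∪ {A} = {A,T} (union, +1)
EFT@5: {T} ∩ {A,T} = {T} (intersection, +0)
OU@5: {C} ∩ {C} = {C} (intersection, +0)
OQU@5: {C} ∪ {T} = {C,T} (union, +1)
EFOQTU@5: {T} ∩ {C,T} = {T} (intersection, +0)
FT@6: {A} ∪ {T} = {A,T} (union, +1)
EFT@6: {T} ∩ {A,T} = {T} (intersection, +0)
OU@6: {G} ∩ {G} = {G} (intersection, +0)
OQU@6: {G} ∪ {T} = {G,T} (union, +1)
EFOQTU@6: {T} ∩ {G,T} = {T} (intersection, +0)
per-site changes: [3, 3, 3, 2, 2, 2, 2]; total = 17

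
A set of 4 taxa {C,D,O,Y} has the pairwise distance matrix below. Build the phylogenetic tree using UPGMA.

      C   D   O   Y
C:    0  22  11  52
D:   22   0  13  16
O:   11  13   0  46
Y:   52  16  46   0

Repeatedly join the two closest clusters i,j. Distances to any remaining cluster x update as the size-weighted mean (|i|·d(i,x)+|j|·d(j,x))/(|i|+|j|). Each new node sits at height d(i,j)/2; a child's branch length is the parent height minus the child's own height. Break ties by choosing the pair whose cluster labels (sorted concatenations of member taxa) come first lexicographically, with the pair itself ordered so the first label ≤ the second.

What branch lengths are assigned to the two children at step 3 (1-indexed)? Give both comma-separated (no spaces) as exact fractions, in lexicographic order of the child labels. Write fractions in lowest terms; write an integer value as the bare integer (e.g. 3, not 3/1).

89/8,69/8

1. join C+O (d=11) ⇒ CO; edges |C|=11/2, |O|=11/2
  updated: d(CO,D)=35/2, d(CO,Y)=49
2. join D+Y (d=16) ⇒ DY; edges |D|=8, |Y|=8
  updated: d(CO,DY)=133/4
3. join CO+DY (d=133/4) ⇒ CDOY; edges |CO|=89/8, |DY|=69/8
final tree: ((C:11/2,O:11/2):89/8,(D:8,Y:8):69/8)
total length: 187/4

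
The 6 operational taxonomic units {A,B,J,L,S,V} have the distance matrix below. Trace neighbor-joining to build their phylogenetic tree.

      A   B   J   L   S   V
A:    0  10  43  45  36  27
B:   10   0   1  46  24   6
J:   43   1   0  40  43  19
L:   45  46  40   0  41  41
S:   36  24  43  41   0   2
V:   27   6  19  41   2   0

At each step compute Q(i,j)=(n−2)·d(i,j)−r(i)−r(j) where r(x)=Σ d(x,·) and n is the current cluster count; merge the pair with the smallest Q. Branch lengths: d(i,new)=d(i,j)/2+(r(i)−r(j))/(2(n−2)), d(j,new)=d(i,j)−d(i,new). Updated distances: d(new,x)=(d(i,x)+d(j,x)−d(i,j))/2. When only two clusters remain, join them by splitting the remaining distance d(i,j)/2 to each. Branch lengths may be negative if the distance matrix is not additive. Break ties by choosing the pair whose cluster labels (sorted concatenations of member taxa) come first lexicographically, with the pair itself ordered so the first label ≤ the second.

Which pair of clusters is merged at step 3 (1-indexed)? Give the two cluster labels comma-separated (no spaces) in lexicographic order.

iteration 1: select S,V (d=2, Q=-233); attach at lengths (59/8, -43/8); label the merged cluster SV
  updated: d(A,SV)=61/2, d(B,SV)=14, d(J,SV)=30, d(L,SV)=40
iteration 2: select B,J (d=1, Q=-182); attach at lengths (-20/3, 23/3); label the merged cluster BJ
  updated: d(A,BJ)=26, d(BJ,L)=85/2, d(BJ,SV)=43/2
iteration 3: select A,BJ (d=26, Q=-279/2); attach at lengths (127/8, 81/8); label the merged cluster ABJ
  updated: d(ABJ,L)=123/4, d(ABJ,SV)=13
iteration 4: select ABJ,L (d=123/4, Q=-335/4); attach at lengths (15/8, 231/8); label the merged cluster ABJL
  updated: d(ABJL,SV)=89/8
iteration 5: select ABJL,SV (d=89/8); attach at lengths (89/16, 89/16); label the merged cluster ABJLSV
final tree: (((A:127/8,(B:-20/3,J:23/3):81/8):15/8,L:231/8):89/16,(S:59/8,V:-43/8):89/16)
total length: 567/8

A,BJ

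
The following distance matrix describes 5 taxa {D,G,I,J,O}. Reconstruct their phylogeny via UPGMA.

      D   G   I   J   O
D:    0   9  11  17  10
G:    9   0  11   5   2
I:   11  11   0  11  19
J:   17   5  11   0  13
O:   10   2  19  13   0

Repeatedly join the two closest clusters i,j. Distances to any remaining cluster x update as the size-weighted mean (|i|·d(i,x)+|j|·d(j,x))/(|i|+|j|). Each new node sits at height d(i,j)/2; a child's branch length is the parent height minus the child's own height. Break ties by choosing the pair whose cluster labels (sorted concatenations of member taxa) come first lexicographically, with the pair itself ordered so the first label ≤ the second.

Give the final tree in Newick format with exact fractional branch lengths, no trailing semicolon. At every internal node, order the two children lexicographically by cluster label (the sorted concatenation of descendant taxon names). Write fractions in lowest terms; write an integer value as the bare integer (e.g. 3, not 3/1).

iteration 1: select G,O (d=2); attach at lengths (1, 1); label the merged cluster GO
  updated: d(D,GO)=19/2, d(GO,I)=15, d(GO,J)=9
iteration 2: select GO,J (d=9); attach at lengths (7/2, 9/2); label the merged cluster GJO
  updated: d(D,GJO)=12, d(GJO,I)=41/3
iteration 3: select D,I (d=11); attach at lengths (11/2, 11/2); label the merged cluster DI
  updated: d(DI,GJO)=77/6
iteration 4: select DI,GJO (d=77/6); attach at lengths (11/12, 23/12); label the merged cluster DGIJO
final tree: ((D:11/2,I:11/2):11/12,((G:1,O:1):7/2,J:9/2):23/12)
total length: 143/6

((D:11/2,I:11/2):11/12,((G:1,O:1):7/2,J:9/2):23/12)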